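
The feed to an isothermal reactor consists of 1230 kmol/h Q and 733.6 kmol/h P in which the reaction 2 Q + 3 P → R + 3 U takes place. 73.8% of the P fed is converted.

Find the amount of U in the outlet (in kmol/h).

P reacted = 0.738 × 733.6 = 541.4 kmol/h; ν_P = −3, so ξ = 541.4/3 = 180.5 kmol/h.
Outlet amounts (n = n₀ + ν ξ):
  Q: 1230 − 2(180.5) = 869.1
  P: 733.6 − 3(180.5) = 192.2
  R: 0 + 1(180.5) = 180.5
  U: 0 + 3(180.5) = 541.4

541 kmol/h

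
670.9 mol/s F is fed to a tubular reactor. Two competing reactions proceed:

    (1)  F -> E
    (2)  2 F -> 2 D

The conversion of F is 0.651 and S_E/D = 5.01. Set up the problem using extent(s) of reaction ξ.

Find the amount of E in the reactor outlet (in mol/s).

Conversion of F: F consumed = 0.651 × 670.9 = 436.8 mol/s = 1ξ₁ + 2ξ₂.
Selectivity: 1ξ₁ / (2ξ₂) = 5.01 → ξ₁ = 10.02 ξ₂.
Substitute: (1·10.02 + 2) ξ₂ = 436.8 → ξ₂ = 36.34 mol/s, ξ₁ = 364.1 mol/s.
Outlet amounts (n = n₀ + Σ ν·ξ):
  F: 670.9 − 1(364.1) − 2(36.34) = 234.1
  E: 0 + 1(364.1) = 364.1
  D: 0 + 2(36.34) = 72.67

364 mol/s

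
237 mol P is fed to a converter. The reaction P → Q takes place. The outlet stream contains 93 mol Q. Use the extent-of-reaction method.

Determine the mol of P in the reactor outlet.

For Q: n = n₀ + 1ξ → 93 = 0 + 1ξ, giving ξ = 93 mol.
Outlet amounts (n = n₀ + ν ξ):
  P: 237 − 1(93) = 144
  Q: 0 + 1(93) = 93

144 mol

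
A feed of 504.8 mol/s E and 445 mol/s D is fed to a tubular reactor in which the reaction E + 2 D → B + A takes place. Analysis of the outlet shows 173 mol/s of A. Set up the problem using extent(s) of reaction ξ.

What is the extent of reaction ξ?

ξ = 173 mol/s

For A: n = n₀ + 1ξ → 173 = 0 + 1ξ, giving ξ = 173 mol/s.
Outlet amounts (n = n₀ + ν ξ):
  E: 504.8 − 1(173) = 331.8
  D: 445 − 2(173) = 99
  B: 0 + 1(173) = 173
  A: 0 + 1(173) = 173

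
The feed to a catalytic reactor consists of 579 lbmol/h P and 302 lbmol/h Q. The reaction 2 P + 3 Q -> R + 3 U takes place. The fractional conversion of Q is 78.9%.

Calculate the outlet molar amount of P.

420 lbmol/h

Q reacted = 0.789 × 302 = 238.3 lbmol/h; ν_Q = −3, so ξ = 238.3/3 = 79.43 lbmol/h.
Outlet amounts (n = n₀ + ν ξ):
  P: 579 − 2(79.43) = 420.1
  Q: 302 − 3(79.43) = 63.72
  R: 0 + 1(79.43) = 79.43
  U: 0 + 3(79.43) = 238.3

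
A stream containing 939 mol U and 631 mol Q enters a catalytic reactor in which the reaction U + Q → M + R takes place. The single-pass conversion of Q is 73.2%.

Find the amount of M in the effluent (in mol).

Q reacted = 0.732 × 631 = 461.9 mol; ν_Q = −1, so ξ = 461.9/1 = 461.9 mol.
Outlet amounts (n = n₀ + ν ξ):
  U: 939 − 1(461.9) = 477.1
  Q: 631 − 1(461.9) = 169.1
  M: 0 + 1(461.9) = 461.9
  R: 0 + 1(461.9) = 461.9

462 mol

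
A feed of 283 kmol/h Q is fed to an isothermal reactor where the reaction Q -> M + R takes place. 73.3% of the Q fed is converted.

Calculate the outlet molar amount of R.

Q reacted = 0.733 × 283 = 207.4 kmol/h; ν_Q = −1, so ξ = 207.4/1 = 207.4 kmol/h.
Outlet amounts (n = n₀ + ν ξ):
  Q: 283 − 1(207.4) = 75.56
  M: 0 + 1(207.4) = 207.4
  R: 0 + 1(207.4) = 207.4

207 kmol/h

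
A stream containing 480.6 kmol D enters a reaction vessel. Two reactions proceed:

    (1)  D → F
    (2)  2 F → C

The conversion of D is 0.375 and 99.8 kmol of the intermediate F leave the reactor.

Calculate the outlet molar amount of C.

Conversion of D: D consumed = 1ξ₁ = 0.375 × 480.6 → ξ₁ = 180.2 kmol.
F balance: n_F = 0 + 1ξ₁ − 2ξ₂ = 99.8 → ξ₂ = (1·180.2 − 99.8)/2 = 40.21 kmol.
Outlet amounts (n = n₀ + Σ ν·ξ):
  D: 480.6 − 1(180.2) = 300.4
  F: 0 + 1(180.2) − 2(40.21) = 99.8
  C: 0 + 1(40.21) = 40.21

40.2 kmol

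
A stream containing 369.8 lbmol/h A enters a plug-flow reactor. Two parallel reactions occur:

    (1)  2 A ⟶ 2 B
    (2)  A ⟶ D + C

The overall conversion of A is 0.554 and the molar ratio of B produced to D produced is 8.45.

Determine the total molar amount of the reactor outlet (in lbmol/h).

Conversion of A: A consumed = 0.554 × 369.8 = 204.9 lbmol/h = 2ξ₁ + 1ξ₂.
Selectivity: 2ξ₁ / (1ξ₂) = 8.45 → ξ₁ = 4.225 ξ₂.
Substitute: (2·4.225 + 1) ξ₂ = 204.9 → ξ₂ = 21.68 lbmol/h, ξ₁ = 91.59 lbmol/h.
Outlet amounts (n = n₀ + Σ ν·ξ):
  A: 369.8 − 2(91.59) − 1(21.68) = 164.9
  B: 0 + 2(91.59) = 183.2
  D: 0 + 1(21.68) = 21.68
  C: 0 + 1(21.68) = 21.68
Total out = 164.9 + 183.2 + 21.68 + 21.68 = 391.5 lbmol/h.

391 lbmol/h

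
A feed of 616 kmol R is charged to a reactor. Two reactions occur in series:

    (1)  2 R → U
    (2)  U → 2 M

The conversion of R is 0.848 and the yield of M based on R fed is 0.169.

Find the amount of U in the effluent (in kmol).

Conversion of R: R consumed = 2ξ₁ = 0.848 × 616 → ξ₁ = 261.2 kmol.
Yield of M: 2ξ₂ / 616 = 0.169 → ξ₂ = 52.05 kmol.
Outlet amounts (n = n₀ + Σ ν·ξ):
  R: 616 − 2(261.2) = 93.63
  U: 0 + 1(261.2) − 1(52.05) = 209.1
  M: 0 + 2(52.05) = 104.1

209 kmol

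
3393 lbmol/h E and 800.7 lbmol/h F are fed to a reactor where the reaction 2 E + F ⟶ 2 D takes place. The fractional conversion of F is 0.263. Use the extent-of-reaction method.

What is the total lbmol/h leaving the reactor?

3980 lbmol/h

F reacted = 0.263 × 800.7 = 210.6 lbmol/h; ν_F = −1, so ξ = 210.6/1 = 210.6 lbmol/h.
Outlet amounts (n = n₀ + ν ξ):
  E: 3393 − 2(210.6) = 2972
  F: 800.7 − 1(210.6) = 590.1
  D: 0 + 2(210.6) = 421.2
Total out = 2972 + 590.1 + 421.2 = 3983 lbmol/h.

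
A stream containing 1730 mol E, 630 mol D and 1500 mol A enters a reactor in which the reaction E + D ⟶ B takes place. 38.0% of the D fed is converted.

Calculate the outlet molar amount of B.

239 mol

D reacted = 0.38 × 630 = 239.4 mol; ν_D = −1, so ξ = 239.4/1 = 239.4 mol.
Outlet amounts (n = n₀ + ν ξ):
  E: 1730 − 1(239.4) = 1491
  D: 630 − 1(239.4) = 390.6
  B: 0 + 1(239.4) = 239.4
  A: 1500 (inert)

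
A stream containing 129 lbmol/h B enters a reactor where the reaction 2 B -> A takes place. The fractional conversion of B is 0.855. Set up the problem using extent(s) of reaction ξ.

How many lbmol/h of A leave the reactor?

B reacted = 0.855 × 129 = 110.3 lbmol/h; ν_B = −2, so ξ = 110.3/2 = 55.15 lbmol/h.
Outlet amounts (n = n₀ + ν ξ):
  B: 129 − 2(55.15) = 18.7
  A: 0 + 1(55.15) = 55.15

55.1 lbmol/h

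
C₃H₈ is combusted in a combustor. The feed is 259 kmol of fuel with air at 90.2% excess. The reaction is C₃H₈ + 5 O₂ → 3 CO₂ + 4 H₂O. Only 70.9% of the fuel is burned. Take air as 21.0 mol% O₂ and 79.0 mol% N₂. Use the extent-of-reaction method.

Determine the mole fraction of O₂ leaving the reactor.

0.127

Stoichiometric O₂ = 5 × 259 = 1295 kmol; O₂ fed = 1295 × 1.902 = 2463 kmol.
N₂ fed = 2463 × 79/21 = 9266 kmol.
Fuel reacted = 0.709 × 259 → ξ = 183.6 kmol.
Outlet (n = n₀ + ν ξ):
  C₃H₈: 259 − 1(183.6) = 75.37
  O₂: 2463 − 5(183.6) = 1545
  N₂: 9266 (inert)
  CO₂: 0 + 3(183.6) = 550.9
  H₂O: 0 + 4(183.6) = 734.5
Total out = 12170 kmol; y_O₂ = 1545 / 12170 = 0.1269.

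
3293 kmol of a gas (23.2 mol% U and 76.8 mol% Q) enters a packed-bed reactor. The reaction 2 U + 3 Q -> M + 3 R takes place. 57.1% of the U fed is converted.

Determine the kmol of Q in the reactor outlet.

U reacted = 0.571 × 764 = 436.2 kmol; ν_U = −2, so ξ = 436.2/2 = 218.1 kmol.
Outlet amounts (n = n₀ + ν ξ):
  U: 764 − 2(218.1) = 327.7
  Q: 2529 − 3(218.1) = 1875
  M: 0 + 1(218.1) = 218.1
  R: 0 + 3(218.1) = 654.3

1870 kmol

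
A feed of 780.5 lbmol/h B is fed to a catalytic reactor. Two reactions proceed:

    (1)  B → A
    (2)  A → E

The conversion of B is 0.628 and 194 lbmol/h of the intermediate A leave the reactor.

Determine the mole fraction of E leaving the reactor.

0.379

Conversion of B: B consumed = 1ξ₁ = 0.628 × 780.5 → ξ₁ = 490.2 lbmol/h.
A balance: n_A = 0 + 1ξ₁ − 1ξ₂ = 194 → ξ₂ = (1·490.2 − 194)/1 = 296.2 lbmol/h.
Outlet amounts (n = n₀ + Σ ν·ξ):
  B: 780.5 − 1(490.2) = 290.3
  A: 0 + 1(490.2) − 1(296.2) = 194
  E: 0 + 1(296.2) = 296.2
Total out = 780.5 lbmol/h; y_E = 296.2 / 780.5 = 0.3794.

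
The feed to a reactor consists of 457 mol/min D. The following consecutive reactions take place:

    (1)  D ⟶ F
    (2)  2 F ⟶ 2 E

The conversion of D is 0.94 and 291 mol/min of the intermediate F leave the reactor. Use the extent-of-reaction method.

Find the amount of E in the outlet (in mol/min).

139 mol/min

Conversion of D: D consumed = 1ξ₁ = 0.94 × 457 → ξ₁ = 429.6 mol/min.
F balance: n_F = 0 + 1ξ₁ − 2ξ₂ = 291 → ξ₂ = (1·429.6 − 291)/2 = 69.29 mol/min.
Outlet amounts (n = n₀ + Σ ν·ξ):
  D: 457 − 1(429.6) = 27.42
  F: 0 + 1(429.6) − 2(69.29) = 291
  E: 0 + 2(69.29) = 138.6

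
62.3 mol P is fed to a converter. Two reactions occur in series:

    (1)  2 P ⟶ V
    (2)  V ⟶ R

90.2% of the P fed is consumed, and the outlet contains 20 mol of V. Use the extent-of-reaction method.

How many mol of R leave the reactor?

8.1 mol

Conversion of P: P consumed = 2ξ₁ = 0.902 × 62.3 → ξ₁ = 28.1 mol.
V balance: n_V = 0 + 1ξ₁ − 1ξ₂ = 20 → ξ₂ = (1·28.1 − 20)/1 = 8.097 mol.
Outlet amounts (n = n₀ + Σ ν·ξ):
  P: 62.3 − 2(28.1) = 6.105
  V: 0 + 1(28.1) − 1(8.097) = 20
  R: 0 + 1(8.097) = 8.097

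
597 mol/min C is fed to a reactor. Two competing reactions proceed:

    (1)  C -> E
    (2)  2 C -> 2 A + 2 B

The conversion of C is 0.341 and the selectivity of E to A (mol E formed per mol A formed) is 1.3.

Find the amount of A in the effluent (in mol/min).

Conversion of C: C consumed = 0.341 × 597 = 203.6 mol/min = 1ξ₁ + 2ξ₂.
Selectivity: 1ξ₁ / (2ξ₂) = 1.3 → ξ₁ = 2.6 ξ₂.
Substitute: (1·2.6 + 2) ξ₂ = 203.6 → ξ₂ = 44.26 mol/min, ξ₁ = 115.1 mol/min.
Outlet amounts (n = n₀ + Σ ν·ξ):
  C: 597 − 1(115.1) − 2(44.26) = 393.4
  E: 0 + 1(115.1) = 115.1
  A: 0 + 2(44.26) = 88.51
  B: 0 + 2(44.26) = 88.51

88.5 mol/min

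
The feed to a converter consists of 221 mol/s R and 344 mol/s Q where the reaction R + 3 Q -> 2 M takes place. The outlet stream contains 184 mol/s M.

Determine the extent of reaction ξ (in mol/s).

ξ = 92 mol/s

For M: n = n₀ + 2ξ → 184 = 0 + 2ξ, giving ξ = 92 mol/s.
Outlet amounts (n = n₀ + ν ξ):
  R: 221 − 1(92) = 129
  Q: 344 − 3(92) = 68
  M: 0 + 2(92) = 184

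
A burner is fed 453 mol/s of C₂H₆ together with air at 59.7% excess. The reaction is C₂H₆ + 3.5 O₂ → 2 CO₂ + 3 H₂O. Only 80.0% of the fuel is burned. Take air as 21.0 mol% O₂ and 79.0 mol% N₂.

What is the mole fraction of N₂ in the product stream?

0.751

Stoichiometric O₂ = 3.5 × 453 = 1586 mol/s; O₂ fed = 1586 × 1.597 = 2532 mol/s.
N₂ fed = 2532 × 79/21 = 9525 mol/s.
Fuel reacted = 0.8 × 453 → ξ = 362.4 mol/s.
Outlet (n = n₀ + ν ξ):
  C₂H₆: 453 − 1(362.4) = 90.6
  O₂: 2532 − 3.5(362.4) = 1264
  N₂: 9525 (inert)
  CO₂: 0 + 2(362.4) = 724.8
  H₂O: 0 + 3(362.4) = 1087
Total out = 12690 mol/s; y_N₂ = 9525 / 12690 = 0.7505.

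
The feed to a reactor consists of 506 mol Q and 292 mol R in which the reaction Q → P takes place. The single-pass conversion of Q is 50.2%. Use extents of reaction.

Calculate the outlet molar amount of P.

Q reacted = 0.502 × 506 = 254 mol; ν_Q = −1, so ξ = 254/1 = 254 mol.
Outlet amounts (n = n₀ + ν ξ):
  Q: 506 − 1(254) = 252
  P: 0 + 1(254) = 254
  R: 292 (inert)

254 mol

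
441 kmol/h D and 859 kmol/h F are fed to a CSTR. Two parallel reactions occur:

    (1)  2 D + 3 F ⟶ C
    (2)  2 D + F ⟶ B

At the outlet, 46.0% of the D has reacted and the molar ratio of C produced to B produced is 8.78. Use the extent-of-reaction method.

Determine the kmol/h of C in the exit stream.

Conversion of D: D consumed = 0.46 × 441 = 202.9 kmol/h = 2ξ₁ + 2ξ₂.
Selectivity: 1ξ₁ / (1ξ₂) = 8.78 → ξ₁ = 8.78 ξ₂.
Substitute: (2·8.78 + 2) ξ₂ = 202.9 → ξ₂ = 10.37 kmol/h, ξ₁ = 91.06 kmol/h.
Outlet amounts (n = n₀ + Σ ν·ξ):
  D: 441 − 2(91.06) − 2(10.37) = 238.1
  F: 859 − 3(91.06) − 1(10.37) = 575.5
  C: 0 + 1(91.06) = 91.06
  B: 0 + 1(10.37) = 10.37

91.1 kmol/h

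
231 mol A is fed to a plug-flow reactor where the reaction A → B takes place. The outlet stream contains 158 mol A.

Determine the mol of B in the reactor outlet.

73 mol

For A: n = n₀ − 1ξ → 158 = 231 − 1ξ, giving ξ = 73 mol.
Outlet amounts (n = n₀ + ν ξ):
  A: 231 − 1(73) = 158
  B: 0 + 1(73) = 73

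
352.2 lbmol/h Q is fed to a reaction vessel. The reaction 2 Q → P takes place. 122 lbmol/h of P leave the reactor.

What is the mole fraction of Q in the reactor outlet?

For P: n = n₀ + 1ξ → 122 = 0 + 1ξ, giving ξ = 122 lbmol/h.
Outlet amounts (n = n₀ + ν ξ):
  Q: 352.2 − 2(122) = 108.2
  P: 0 + 1(122) = 122
Total out = 230.2 lbmol/h; y_Q = 108.2 / 230.2 = 0.47.

0.47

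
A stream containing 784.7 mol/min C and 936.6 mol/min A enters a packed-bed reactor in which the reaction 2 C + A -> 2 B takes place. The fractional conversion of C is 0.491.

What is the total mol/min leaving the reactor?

1530 mol/min

C reacted = 0.491 × 784.7 = 385.3 mol/min; ν_C = −2, so ξ = 385.3/2 = 192.6 mol/min.
Outlet amounts (n = n₀ + ν ξ):
  C: 784.7 − 2(192.6) = 399.4
  A: 936.6 − 1(192.6) = 744
  B: 0 + 2(192.6) = 385.3
Total out = 399.4 + 744 + 385.3 = 1529 mol/min.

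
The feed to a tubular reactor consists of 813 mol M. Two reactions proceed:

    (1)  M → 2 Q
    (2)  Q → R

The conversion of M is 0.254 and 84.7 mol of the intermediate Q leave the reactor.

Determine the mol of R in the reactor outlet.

328 mol

Conversion of M: M consumed = 1ξ₁ = 0.254 × 813 → ξ₁ = 206.5 mol.
Q balance: n_Q = 0 + 2ξ₁ − 1ξ₂ = 84.7 → ξ₂ = (2·206.5 − 84.7)/1 = 328.3 mol.
Outlet amounts (n = n₀ + Σ ν·ξ):
  M: 813 − 1(206.5) = 606.5
  Q: 0 + 2(206.5) − 1(328.3) = 84.7
  R: 0 + 1(328.3) = 328.3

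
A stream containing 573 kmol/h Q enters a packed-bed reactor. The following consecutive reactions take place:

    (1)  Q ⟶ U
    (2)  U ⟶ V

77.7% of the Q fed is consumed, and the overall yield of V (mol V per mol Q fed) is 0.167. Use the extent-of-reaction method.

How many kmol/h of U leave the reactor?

350 kmol/h

Conversion of Q: Q consumed = 1ξ₁ = 0.777 × 573 → ξ₁ = 445.2 kmol/h.
Yield of V: 1ξ₂ / 573 = 0.167 → ξ₂ = 95.69 kmol/h.
Outlet amounts (n = n₀ + Σ ν·ξ):
  Q: 573 − 1(445.2) = 127.8
  U: 0 + 1(445.2) − 1(95.69) = 349.5
  V: 0 + 1(95.69) = 95.69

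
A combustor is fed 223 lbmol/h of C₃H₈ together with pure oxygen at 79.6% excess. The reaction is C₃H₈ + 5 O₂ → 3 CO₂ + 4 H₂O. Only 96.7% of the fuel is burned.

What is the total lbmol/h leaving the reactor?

2440 lbmol/h

Stoichiometric O₂ = 5 × 223 = 1115 lbmol/h; O₂ fed = 1115 × 1.796 = 2003 lbmol/h.
Fuel reacted = 0.967 × 223 → ξ = 215.6 lbmol/h.
Outlet (n = n₀ + ν ξ):
  C₃H₈: 223 − 1(215.6) = 7.359
  O₂: 2003 − 5(215.6) = 924.3
  CO₂: 0 + 3(215.6) = 646.9
  H₂O: 0 + 4(215.6) = 862.6
Total out = 7.359 + 924.3 + 646.9 + 862.6 = 2441 lbmol/h.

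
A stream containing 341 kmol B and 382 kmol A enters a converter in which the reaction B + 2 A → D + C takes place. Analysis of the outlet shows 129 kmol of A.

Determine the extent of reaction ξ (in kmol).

ξ = 126 kmol

For A: n = n₀ − 2ξ → 129 = 382 − 2ξ, giving ξ = 126.5 kmol.
Outlet amounts (n = n₀ + ν ξ):
  B: 341 − 1(126.5) = 214.5
  A: 382 − 2(126.5) = 129
  D: 0 + 1(126.5) = 126.5
  C: 0 + 1(126.5) = 126.5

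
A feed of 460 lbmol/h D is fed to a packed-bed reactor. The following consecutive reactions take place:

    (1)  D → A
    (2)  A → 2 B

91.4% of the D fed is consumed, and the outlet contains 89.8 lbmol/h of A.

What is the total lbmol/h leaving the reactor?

Conversion of D: D consumed = 1ξ₁ = 0.914 × 460 → ξ₁ = 420.4 lbmol/h.
A balance: n_A = 0 + 1ξ₁ − 1ξ₂ = 89.8 → ξ₂ = (1·420.4 − 89.8)/1 = 330.6 lbmol/h.
Outlet amounts (n = n₀ + Σ ν·ξ):
  D: 460 − 1(420.4) = 39.56
  A: 0 + 1(420.4) − 1(330.6) = 89.8
  B: 0 + 2(330.6) = 661.3
Total out = 39.56 + 89.8 + 661.3 = 790.6 lbmol/h.

791 lbmol/h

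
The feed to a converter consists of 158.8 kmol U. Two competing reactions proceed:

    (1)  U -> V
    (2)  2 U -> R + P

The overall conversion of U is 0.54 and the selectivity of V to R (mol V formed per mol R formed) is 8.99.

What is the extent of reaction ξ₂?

ξ₂ = 7.8 kmol

Conversion of U: U consumed = 0.54 × 158.8 = 85.75 kmol = 1ξ₁ + 2ξ₂.
Selectivity: 1ξ₁ / (1ξ₂) = 8.99 → ξ₁ = 8.99 ξ₂.
Substitute: (1·8.99 + 2) ξ₂ = 85.75 → ξ₂ = 7.803 kmol, ξ₁ = 70.15 kmol.
Outlet amounts (n = n₀ + Σ ν·ξ):
  U: 158.8 − 1(70.15) − 2(7.803) = 73.05
  V: 0 + 1(70.15) = 70.15
  R: 0 + 1(7.803) = 7.803
  P: 0 + 1(7.803) = 7.803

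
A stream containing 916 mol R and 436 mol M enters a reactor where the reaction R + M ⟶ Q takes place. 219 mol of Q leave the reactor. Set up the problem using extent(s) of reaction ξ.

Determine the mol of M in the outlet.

For Q: n = n₀ + 1ξ → 219 = 0 + 1ξ, giving ξ = 219 mol.
Outlet amounts (n = n₀ + ν ξ):
  R: 916 − 1(219) = 697
  M: 436 − 1(219) = 217
  Q: 0 + 1(219) = 219

217 mol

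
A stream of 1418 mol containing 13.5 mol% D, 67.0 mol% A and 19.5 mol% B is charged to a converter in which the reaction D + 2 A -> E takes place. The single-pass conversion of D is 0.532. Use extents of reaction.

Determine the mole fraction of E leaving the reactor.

D reacted = 0.532 × 191.4 = 101.8 mol; ν_D = −1, so ξ = 101.8/1 = 101.8 mol.
Outlet amounts (n = n₀ + ν ξ):
  D: 191.4 − 1(101.8) = 89.59
  A: 950.1 − 2(101.8) = 746.4
  E: 0 + 1(101.8) = 101.8
  B: 276.5 (inert)
Total out = 1214 mol; y_E = 101.8 / 1214 = 0.08387.

0.0839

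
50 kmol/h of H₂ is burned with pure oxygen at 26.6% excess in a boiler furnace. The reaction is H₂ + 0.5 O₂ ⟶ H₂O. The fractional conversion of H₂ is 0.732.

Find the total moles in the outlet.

Stoichiometric O₂ = 0.5 × 50 = 25 kmol/h; O₂ fed = 25 × 1.266 = 31.65 kmol/h.
Fuel reacted = 0.732 × 50 → ξ = 36.6 kmol/h.
Outlet (n = n₀ + ν ξ):
  H₂: 50 − 1(36.6) = 13.4
  O₂: 31.65 − 0.5(36.6) = 13.35
  H₂O: 0 + 1(36.6) = 36.6
Total out = 13.4 + 13.35 + 36.6 = 63.35 kmol/h.

63.3 kmol/h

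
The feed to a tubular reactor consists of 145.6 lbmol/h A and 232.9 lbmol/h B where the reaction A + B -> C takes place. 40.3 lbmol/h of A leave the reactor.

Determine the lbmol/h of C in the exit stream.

105 lbmol/h

For A: n = n₀ − 1ξ → 40.3 = 145.6 − 1ξ, giving ξ = 105.3 lbmol/h.
Outlet amounts (n = n₀ + ν ξ):
  A: 145.6 − 1(105.3) = 40.3
  B: 232.9 − 1(105.3) = 127.6
  C: 0 + 1(105.3) = 105.3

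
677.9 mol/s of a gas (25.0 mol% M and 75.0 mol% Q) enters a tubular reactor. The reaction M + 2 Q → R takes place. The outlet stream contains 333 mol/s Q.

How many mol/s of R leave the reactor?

For Q: n = n₀ − 2ξ → 333 = 508.4 − 2ξ, giving ξ = 87.71 mol/s.
Outlet amounts (n = n₀ + ν ξ):
  M: 169.5 − 1(87.71) = 81.76
  Q: 508.4 − 2(87.71) = 333
  R: 0 + 1(87.71) = 87.71

87.7 mol/s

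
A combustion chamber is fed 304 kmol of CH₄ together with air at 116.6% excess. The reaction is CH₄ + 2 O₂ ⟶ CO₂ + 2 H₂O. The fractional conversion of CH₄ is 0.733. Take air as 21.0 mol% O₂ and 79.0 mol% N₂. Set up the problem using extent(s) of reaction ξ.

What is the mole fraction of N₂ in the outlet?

0.753

Stoichiometric O₂ = 2 × 304 = 608 kmol; O₂ fed = 608 × 2.166 = 1317 kmol.
N₂ fed = 1317 × 79/21 = 4954 kmol.
Fuel reacted = 0.733 × 304 → ξ = 222.8 kmol.
Outlet (n = n₀ + ν ξ):
  CH₄: 304 − 1(222.8) = 81.17
  O₂: 1317 − 2(222.8) = 871.3
  N₂: 4954 (inert)
  CO₂: 0 + 1(222.8) = 222.8
  H₂O: 0 + 2(222.8) = 445.7
Total out = 6575 kmol; y_N₂ = 4954 / 6575 = 0.7535.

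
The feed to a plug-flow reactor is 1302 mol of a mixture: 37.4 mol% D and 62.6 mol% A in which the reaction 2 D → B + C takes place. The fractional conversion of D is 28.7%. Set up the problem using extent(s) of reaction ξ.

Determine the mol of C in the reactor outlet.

69.9 mol

D reacted = 0.287 × 486.9 = 139.8 mol; ν_D = −2, so ξ = 139.8/2 = 69.88 mol.
Outlet amounts (n = n₀ + ν ξ):
  D: 486.9 − 2(69.88) = 347.2
  B: 0 + 1(69.88) = 69.88
  C: 0 + 1(69.88) = 69.88
  A: 815.1 (inert)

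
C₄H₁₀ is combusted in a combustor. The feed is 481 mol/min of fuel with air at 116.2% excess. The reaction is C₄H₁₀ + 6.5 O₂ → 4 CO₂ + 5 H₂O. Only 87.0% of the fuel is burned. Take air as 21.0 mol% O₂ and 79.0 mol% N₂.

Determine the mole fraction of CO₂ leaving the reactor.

Stoichiometric O₂ = 6.5 × 481 = 3126 mol/min; O₂ fed = 3126 × 2.162 = 6759 mol/min.
N₂ fed = 6759 × 79/21 = 25430 mol/min.
Fuel reacted = 0.87 × 481 → ξ = 418.5 mol/min.
Outlet (n = n₀ + ν ξ):
  C₄H₁₀: 481 − 1(418.5) = 62.53
  O₂: 6759 − 6.5(418.5) = 4039
  N₂: 25430 (inert)
  CO₂: 0 + 4(418.5) = 1674
  H₂O: 0 + 5(418.5) = 2092
Total out = 33300 mol/min; y_CO₂ = 1674 / 33300 = 0.05027.

0.0503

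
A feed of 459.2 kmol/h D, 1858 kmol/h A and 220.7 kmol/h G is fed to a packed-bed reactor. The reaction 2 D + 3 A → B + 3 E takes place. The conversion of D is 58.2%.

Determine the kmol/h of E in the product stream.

D reacted = 0.582 × 459.2 = 267.3 kmol/h; ν_D = −2, so ξ = 267.3/2 = 133.6 kmol/h.
Outlet amounts (n = n₀ + ν ξ):
  D: 459.2 − 2(133.6) = 191.9
  A: 1858 − 3(133.6) = 1457
  B: 0 + 1(133.6) = 133.6
  E: 0 + 3(133.6) = 400.9
  G: 220.7 (inert)

401 kmol/h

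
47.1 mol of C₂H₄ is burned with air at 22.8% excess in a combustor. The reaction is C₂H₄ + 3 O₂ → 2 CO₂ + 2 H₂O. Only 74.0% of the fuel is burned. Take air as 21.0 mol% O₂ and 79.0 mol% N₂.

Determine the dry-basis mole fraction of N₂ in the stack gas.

0.812

Stoichiometric O₂ = 3 × 47.1 = 141.3 mol; O₂ fed = 141.3 × 1.228 = 173.5 mol.
N₂ fed = 173.5 × 79/21 = 652.8 mol.
Fuel reacted = 0.74 × 47.1 → ξ = 34.85 mol.
Outlet (n = n₀ + ν ξ):
  C₂H₄: 47.1 − 1(34.85) = 12.25
  O₂: 173.5 − 3(34.85) = 68.95
  N₂: 652.8 (inert)
  CO₂: 0 + 2(34.85) = 69.71
  H₂O: 0 + 2(34.85) = 69.71
Dry total = 803.7 mol; y_N₂ (dry) = 652.8 / 803.7 = 0.8122.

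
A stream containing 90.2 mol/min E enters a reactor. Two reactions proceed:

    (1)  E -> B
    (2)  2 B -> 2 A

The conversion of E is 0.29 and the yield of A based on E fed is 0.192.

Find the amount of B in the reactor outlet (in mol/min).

Conversion of E: E consumed = 1ξ₁ = 0.29 × 90.2 → ξ₁ = 26.16 mol/min.
Yield of A: 2ξ₂ / 90.2 = 0.192 → ξ₂ = 8.659 mol/min.
Outlet amounts (n = n₀ + Σ ν·ξ):
  E: 90.2 − 1(26.16) = 64.04
  B: 0 + 1(26.16) − 2(8.659) = 8.84
  A: 0 + 2(8.659) = 17.32

8.84 mol/min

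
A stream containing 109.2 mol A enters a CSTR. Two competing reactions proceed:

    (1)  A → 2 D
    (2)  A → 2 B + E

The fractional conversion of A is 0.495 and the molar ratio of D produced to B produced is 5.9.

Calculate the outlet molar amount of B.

Conversion of A: A consumed = 0.495 × 109.2 = 54.05 mol = 1ξ₁ + 1ξ₂.
Selectivity: 2ξ₁ / (2ξ₂) = 5.9 → ξ₁ = 5.9 ξ₂.
Substitute: (1·5.9 + 1) ξ₂ = 54.05 → ξ₂ = 7.834 mol, ξ₁ = 46.22 mol.
Outlet amounts (n = n₀ + Σ ν·ξ):
  A: 109.2 − 1(46.22) − 1(7.834) = 55.15
  D: 0 + 2(46.22) = 92.44
  B: 0 + 2(7.834) = 15.67
  E: 0 + 1(7.834) = 7.834

15.7 mol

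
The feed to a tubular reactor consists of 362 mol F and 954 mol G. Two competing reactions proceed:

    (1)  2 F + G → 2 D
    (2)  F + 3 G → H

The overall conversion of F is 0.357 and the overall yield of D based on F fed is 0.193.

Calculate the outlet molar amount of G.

Yield of D: 2ξ₁ / 362 = 0.193 → ξ₁ = 34.93 mol.
Conversion of F: 2ξ₁ + 1ξ₂ = 0.357 × 362 = 129.2 → ξ₂ = 59.37 mol.
Outlet amounts (n = n₀ + Σ ν·ξ):
  F: 362 − 2(34.93) − 1(59.37) = 232.8
  G: 954 − 1(34.93) − 3(59.37) = 741
  D: 0 + 2(34.93) = 69.87
  H: 0 + 1(59.37) = 59.37

741 mol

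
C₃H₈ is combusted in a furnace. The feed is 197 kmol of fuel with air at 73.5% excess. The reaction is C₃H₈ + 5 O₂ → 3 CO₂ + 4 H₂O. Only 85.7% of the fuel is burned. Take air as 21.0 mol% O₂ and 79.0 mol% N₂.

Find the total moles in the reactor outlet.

8500 kmol

Stoichiometric O₂ = 5 × 197 = 985 kmol; O₂ fed = 985 × 1.735 = 1709 kmol.
N₂ fed = 1709 × 79/21 = 6429 kmol.
Fuel reacted = 0.857 × 197 → ξ = 168.8 kmol.
Outlet (n = n₀ + ν ξ):
  C₃H₈: 197 − 1(168.8) = 28.17
  O₂: 1709 − 5(168.8) = 864.8
  N₂: 6429 (inert)
  CO₂: 0 + 3(168.8) = 506.5
  H₂O: 0 + 4(168.8) = 675.3
Total out = 28.17 + 864.8 + 6429 + 506.5 + 675.3 = 8504 kmol.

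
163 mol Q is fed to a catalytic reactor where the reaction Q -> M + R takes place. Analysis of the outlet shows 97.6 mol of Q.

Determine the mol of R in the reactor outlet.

For Q: n = n₀ − 1ξ → 97.6 = 163 − 1ξ, giving ξ = 65.4 mol.
Outlet amounts (n = n₀ + ν ξ):
  Q: 163 − 1(65.4) = 97.6
  M: 0 + 1(65.4) = 65.4
  R: 0 + 1(65.4) = 65.4

65.4 mol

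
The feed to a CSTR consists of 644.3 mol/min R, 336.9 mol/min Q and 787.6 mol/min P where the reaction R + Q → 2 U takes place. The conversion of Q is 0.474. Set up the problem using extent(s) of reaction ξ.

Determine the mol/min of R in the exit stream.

485 mol/min

Q reacted = 0.474 × 336.9 = 159.7 mol/min; ν_Q = −1, so ξ = 159.7/1 = 159.7 mol/min.
Outlet amounts (n = n₀ + ν ξ):
  R: 644.3 − 1(159.7) = 484.6
  Q: 336.9 − 1(159.7) = 177.2
  U: 0 + 2(159.7) = 319.4
  P: 787.6 (inert)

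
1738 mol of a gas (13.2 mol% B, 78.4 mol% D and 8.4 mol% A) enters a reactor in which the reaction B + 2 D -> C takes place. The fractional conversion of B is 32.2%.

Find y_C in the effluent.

B reacted = 0.322 × 229.4 = 73.87 mol; ν_B = −1, so ξ = 73.87/1 = 73.87 mol.
Outlet amounts (n = n₀ + ν ξ):
  B: 229.4 − 1(73.87) = 155.5
  D: 1363 − 2(73.87) = 1215
  C: 0 + 1(73.87) = 73.87
  A: 146 (inert)
Total out = 1590 mol; y_C = 73.87 / 1590 = 0.04645.

0.0465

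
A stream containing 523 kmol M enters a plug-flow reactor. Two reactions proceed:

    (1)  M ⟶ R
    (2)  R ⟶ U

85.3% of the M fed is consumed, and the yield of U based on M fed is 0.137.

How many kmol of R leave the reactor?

374 kmol

Conversion of M: M consumed = 1ξ₁ = 0.853 × 523 → ξ₁ = 446.1 kmol.
Yield of U: 1ξ₂ / 523 = 0.137 → ξ₂ = 71.65 kmol.
Outlet amounts (n = n₀ + Σ ν·ξ):
  M: 523 − 1(446.1) = 76.88
  R: 0 + 1(446.1) − 1(71.65) = 374.5
  U: 0 + 1(71.65) = 71.65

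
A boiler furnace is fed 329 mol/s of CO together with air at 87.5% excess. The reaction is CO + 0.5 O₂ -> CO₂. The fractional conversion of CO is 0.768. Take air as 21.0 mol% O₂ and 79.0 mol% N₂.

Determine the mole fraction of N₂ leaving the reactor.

Stoichiometric O₂ = 0.5 × 329 = 164.5 mol/s; O₂ fed = 164.5 × 1.875 = 308.4 mol/s.
N₂ fed = 308.4 × 79/21 = 1160 mol/s.
Fuel reacted = 0.768 × 329 → ξ = 252.7 mol/s.
Outlet (n = n₀ + ν ξ):
  CO: 329 − 1(252.7) = 76.33
  O₂: 308.4 − 0.5(252.7) = 182.1
  N₂: 1160 (inert)
  CO₂: 0 + 1(252.7) = 252.7
Total out = 1671 mol/s; y_N₂ = 1160 / 1671 = 0.6942.

0.694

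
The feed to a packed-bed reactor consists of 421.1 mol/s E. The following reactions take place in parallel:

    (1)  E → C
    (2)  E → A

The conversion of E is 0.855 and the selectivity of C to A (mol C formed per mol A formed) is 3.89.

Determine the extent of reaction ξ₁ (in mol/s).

Conversion of E: E consumed = 0.855 × 421.1 = 360 mol/s = 1ξ₁ + 1ξ₂.
Selectivity: 1ξ₁ / (1ξ₂) = 3.89 → ξ₁ = 3.89 ξ₂.
Substitute: (1·3.89 + 1) ξ₂ = 360 → ξ₂ = 73.63 mol/s, ξ₁ = 286.4 mol/s.
Outlet amounts (n = n₀ + Σ ν·ξ):
  E: 421.1 − 1(286.4) − 1(73.63) = 61.06
  C: 0 + 1(286.4) = 286.4
  A: 0 + 1(73.63) = 73.63

ξ₁ = 286 mol/s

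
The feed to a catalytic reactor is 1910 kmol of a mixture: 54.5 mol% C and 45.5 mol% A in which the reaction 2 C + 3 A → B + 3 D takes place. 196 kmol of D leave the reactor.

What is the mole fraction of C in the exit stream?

0.493

For D: n = n₀ + 3ξ → 196 = 0 + 3ξ, giving ξ = 65.33 kmol.
Outlet amounts (n = n₀ + ν ξ):
  C: 1041 − 2(65.33) = 910.3
  A: 869 − 3(65.33) = 673
  B: 0 + 1(65.33) = 65.33
  D: 0 + 3(65.33) = 196
Total out = 1845 kmol; y_C = 910.3 / 1845 = 0.4935.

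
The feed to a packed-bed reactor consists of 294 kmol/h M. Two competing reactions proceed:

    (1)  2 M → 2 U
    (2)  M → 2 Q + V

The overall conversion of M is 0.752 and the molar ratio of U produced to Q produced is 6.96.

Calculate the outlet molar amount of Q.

29.6 kmol/h

Conversion of M: M consumed = 0.752 × 294 = 221.1 kmol/h = 2ξ₁ + 1ξ₂.
Selectivity: 2ξ₁ / (2ξ₂) = 6.96 → ξ₁ = 6.96 ξ₂.
Substitute: (2·6.96 + 1) ξ₂ = 221.1 → ξ₂ = 14.82 kmol/h, ξ₁ = 103.1 kmol/h.
Outlet amounts (n = n₀ + Σ ν·ξ):
  M: 294 − 2(103.1) − 1(14.82) = 72.91
  U: 0 + 2(103.1) = 206.3
  Q: 0 + 2(14.82) = 29.64
  V: 0 + 1(14.82) = 14.82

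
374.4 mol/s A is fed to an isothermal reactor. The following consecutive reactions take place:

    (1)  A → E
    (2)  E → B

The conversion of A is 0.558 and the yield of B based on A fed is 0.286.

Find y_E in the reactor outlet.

Conversion of A: A consumed = 1ξ₁ = 0.558 × 374.4 → ξ₁ = 208.9 mol/s.
Yield of B: 1ξ₂ / 374.4 = 0.286 → ξ₂ = 107.1 mol/s.
Outlet amounts (n = n₀ + Σ ν·ξ):
  A: 374.4 − 1(208.9) = 165.5
  E: 0 + 1(208.9) − 1(107.1) = 101.8
  B: 0 + 1(107.1) = 107.1
Total out = 374.4 mol/s; y_E = 101.8 / 374.4 = 0.272.

0.272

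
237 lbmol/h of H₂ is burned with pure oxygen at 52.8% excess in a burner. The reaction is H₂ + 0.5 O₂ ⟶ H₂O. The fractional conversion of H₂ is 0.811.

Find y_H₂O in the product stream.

0.597

Stoichiometric O₂ = 0.5 × 237 = 118.5 lbmol/h; O₂ fed = 118.5 × 1.528 = 181.1 lbmol/h.
Fuel reacted = 0.811 × 237 → ξ = 192.2 lbmol/h.
Outlet (n = n₀ + ν ξ):
  H₂: 237 − 1(192.2) = 44.79
  O₂: 181.1 − 0.5(192.2) = 84.96
  H₂O: 0 + 1(192.2) = 192.2
Total out = 322 lbmol/h; y_H₂O = 192.2 / 322 = 0.597.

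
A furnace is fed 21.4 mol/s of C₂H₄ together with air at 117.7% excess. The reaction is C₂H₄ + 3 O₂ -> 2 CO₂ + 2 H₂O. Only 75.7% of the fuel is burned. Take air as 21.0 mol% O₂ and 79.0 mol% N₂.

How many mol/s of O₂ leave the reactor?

91.2 mol/s

Stoichiometric O₂ = 3 × 21.4 = 64.2 mol/s; O₂ fed = 64.2 × 2.177 = 139.8 mol/s.
N₂ fed = 139.8 × 79/21 = 525.8 mol/s.
Fuel reacted = 0.757 × 21.4 → ξ = 16.2 mol/s.
Outlet (n = n₀ + ν ξ):
  C₂H₄: 21.4 − 1(16.2) = 5.2
  O₂: 139.8 − 3(16.2) = 91.16
  N₂: 525.8 (inert)
  CO₂: 0 + 2(16.2) = 32.4
  H₂O: 0 + 2(16.2) = 32.4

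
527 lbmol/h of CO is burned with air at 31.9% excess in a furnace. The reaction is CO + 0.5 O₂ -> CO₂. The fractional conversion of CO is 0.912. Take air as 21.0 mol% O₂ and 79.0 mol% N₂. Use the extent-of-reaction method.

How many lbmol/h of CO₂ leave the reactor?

Stoichiometric O₂ = 0.5 × 527 = 263.5 lbmol/h; O₂ fed = 263.5 × 1.319 = 347.6 lbmol/h.
N₂ fed = 347.6 × 79/21 = 1307 lbmol/h.
Fuel reacted = 0.912 × 527 → ξ = 480.6 lbmol/h.
Outlet (n = n₀ + ν ξ):
  CO: 527 − 1(480.6) = 46.38
  O₂: 347.6 − 0.5(480.6) = 107.2
  N₂: 1307 (inert)
  CO₂: 0 + 1(480.6) = 480.6

481 lbmol/h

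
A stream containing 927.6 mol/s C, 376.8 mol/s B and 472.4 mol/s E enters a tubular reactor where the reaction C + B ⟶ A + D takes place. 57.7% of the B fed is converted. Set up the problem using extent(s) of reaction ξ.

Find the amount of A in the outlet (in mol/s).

B reacted = 0.577 × 376.8 = 217.4 mol/s; ν_B = −1, so ξ = 217.4/1 = 217.4 mol/s.
Outlet amounts (n = n₀ + ν ξ):
  C: 927.6 − 1(217.4) = 710.2
  B: 376.8 − 1(217.4) = 159.4
  A: 0 + 1(217.4) = 217.4
  D: 0 + 1(217.4) = 217.4
  E: 472.4 (inert)

217 mol/s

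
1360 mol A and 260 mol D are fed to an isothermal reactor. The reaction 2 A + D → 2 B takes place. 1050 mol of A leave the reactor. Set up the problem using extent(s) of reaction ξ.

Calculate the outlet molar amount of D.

For A: n = n₀ − 2ξ → 1050 = 1360 − 2ξ, giving ξ = 155 mol.
Outlet amounts (n = n₀ + ν ξ):
  A: 1360 − 2(155) = 1050
  D: 260 − 1(155) = 105
  B: 0 + 2(155) = 310

105 mol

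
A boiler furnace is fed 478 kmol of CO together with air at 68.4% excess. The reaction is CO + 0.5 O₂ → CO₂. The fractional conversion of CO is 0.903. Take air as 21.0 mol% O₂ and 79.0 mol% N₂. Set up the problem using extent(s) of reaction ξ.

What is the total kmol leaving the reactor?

Stoichiometric O₂ = 0.5 × 478 = 239 kmol; O₂ fed = 239 × 1.684 = 402.5 kmol.
N₂ fed = 402.5 × 79/21 = 1514 kmol.
Fuel reacted = 0.903 × 478 → ξ = 431.6 kmol.
Outlet (n = n₀ + ν ξ):
  CO: 478 − 1(431.6) = 46.37
  O₂: 402.5 − 0.5(431.6) = 186.7
  N₂: 1514 (inert)
  CO₂: 0 + 1(431.6) = 431.6
Total out = 46.37 + 186.7 + 1514 + 431.6 = 2179 kmol.

2180 kmol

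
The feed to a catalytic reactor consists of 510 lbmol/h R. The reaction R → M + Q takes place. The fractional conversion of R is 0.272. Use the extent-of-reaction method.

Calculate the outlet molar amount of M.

139 lbmol/h

R reacted = 0.272 × 510 = 138.7 lbmol/h; ν_R = −1, so ξ = 138.7/1 = 138.7 lbmol/h.
Outlet amounts (n = n₀ + ν ξ):
  R: 510 − 1(138.7) = 371.3
  M: 0 + 1(138.7) = 138.7
  Q: 0 + 1(138.7) = 138.7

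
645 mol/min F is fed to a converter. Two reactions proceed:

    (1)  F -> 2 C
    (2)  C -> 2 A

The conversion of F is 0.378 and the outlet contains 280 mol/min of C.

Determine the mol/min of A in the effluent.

415 mol/min

Conversion of F: F consumed = 1ξ₁ = 0.378 × 645 → ξ₁ = 243.8 mol/min.
C balance: n_C = 0 + 2ξ₁ − 1ξ₂ = 280 → ξ₂ = (2·243.8 − 280)/1 = 207.6 mol/min.
Outlet amounts (n = n₀ + Σ ν·ξ):
  F: 645 − 1(243.8) = 401.2
  C: 0 + 2(243.8) − 1(207.6) = 280
  A: 0 + 2(207.6) = 415.2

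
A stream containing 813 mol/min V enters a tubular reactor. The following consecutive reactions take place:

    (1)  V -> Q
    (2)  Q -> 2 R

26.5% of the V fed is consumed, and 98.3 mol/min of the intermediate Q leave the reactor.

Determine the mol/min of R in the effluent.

Conversion of V: V consumed = 1ξ₁ = 0.265 × 813 → ξ₁ = 215.4 mol/min.
Q balance: n_Q = 0 + 1ξ₁ − 1ξ₂ = 98.3 → ξ₂ = (1·215.4 − 98.3)/1 = 117.1 mol/min.
Outlet amounts (n = n₀ + Σ ν·ξ):
  V: 813 − 1(215.4) = 597.6
  Q: 0 + 1(215.4) − 1(117.1) = 98.3
  R: 0 + 2(117.1) = 234.3

234 mol/min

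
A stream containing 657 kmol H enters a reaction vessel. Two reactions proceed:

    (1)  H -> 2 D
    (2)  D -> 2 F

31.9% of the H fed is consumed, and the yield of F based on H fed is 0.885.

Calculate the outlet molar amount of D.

Conversion of H: H consumed = 1ξ₁ = 0.319 × 657 → ξ₁ = 209.6 kmol.
Yield of F: 2ξ₂ / 657 = 0.885 → ξ₂ = 290.7 kmol.
Outlet amounts (n = n₀ + Σ ν·ξ):
  H: 657 − 1(209.6) = 447.4
  D: 0 + 2(209.6) − 1(290.7) = 128.4
  F: 0 + 2(290.7) = 581.4

128 kmol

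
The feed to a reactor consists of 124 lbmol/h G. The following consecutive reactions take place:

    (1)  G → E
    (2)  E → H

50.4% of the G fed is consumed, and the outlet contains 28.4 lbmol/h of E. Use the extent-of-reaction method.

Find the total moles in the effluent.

Conversion of G: G consumed = 1ξ₁ = 0.504 × 124 → ξ₁ = 62.5 lbmol/h.
E balance: n_E = 0 + 1ξ₁ − 1ξ₂ = 28.4 → ξ₂ = (1·62.5 − 28.4)/1 = 34.1 lbmol/h.
Outlet amounts (n = n₀ + Σ ν·ξ):
  G: 124 − 1(62.5) = 61.5
  E: 0 + 1(62.5) − 1(34.1) = 28.4
  H: 0 + 1(34.1) = 34.1
Total out = 61.5 + 28.4 + 34.1 = 124 lbmol/h.

124 lbmol/h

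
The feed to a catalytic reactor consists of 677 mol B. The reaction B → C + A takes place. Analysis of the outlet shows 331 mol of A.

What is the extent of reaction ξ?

ξ = 331 mol

For A: n = n₀ + 1ξ → 331 = 0 + 1ξ, giving ξ = 331 mol.
Outlet amounts (n = n₀ + ν ξ):
  B: 677 − 1(331) = 346
  C: 0 + 1(331) = 331
  A: 0 + 1(331) = 331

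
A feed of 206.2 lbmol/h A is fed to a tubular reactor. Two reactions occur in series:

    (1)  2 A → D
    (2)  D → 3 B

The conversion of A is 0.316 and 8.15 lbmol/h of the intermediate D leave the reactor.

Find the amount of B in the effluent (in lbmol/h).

73.3 lbmol/h

Conversion of A: A consumed = 2ξ₁ = 0.316 × 206.2 → ξ₁ = 32.58 lbmol/h.
D balance: n_D = 0 + 1ξ₁ − 1ξ₂ = 8.15 → ξ₂ = (1·32.58 − 8.15)/1 = 24.43 lbmol/h.
Outlet amounts (n = n₀ + Σ ν·ξ):
  A: 206.2 − 2(32.58) = 141
  D: 0 + 1(32.58) − 1(24.43) = 8.15
  B: 0 + 3(24.43) = 73.29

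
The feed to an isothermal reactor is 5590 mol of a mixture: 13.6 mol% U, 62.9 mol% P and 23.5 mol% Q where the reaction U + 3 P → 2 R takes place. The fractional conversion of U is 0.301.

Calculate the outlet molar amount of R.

458 mol

U reacted = 0.301 × 760.2 = 228.8 mol; ν_U = −1, so ξ = 228.8/1 = 228.8 mol.
Outlet amounts (n = n₀ + ν ξ):
  U: 760.2 − 1(228.8) = 531.4
  P: 3516 − 3(228.8) = 2830
  R: 0 + 2(228.8) = 457.7
  Q: 1314 (inert)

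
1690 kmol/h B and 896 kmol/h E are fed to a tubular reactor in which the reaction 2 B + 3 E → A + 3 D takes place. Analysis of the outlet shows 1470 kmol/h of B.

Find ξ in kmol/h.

ξ = 110 kmol/h

For B: n = n₀ − 2ξ → 1470 = 1690 − 2ξ, giving ξ = 110 kmol/h.
Outlet amounts (n = n₀ + ν ξ):
  B: 1690 − 2(110) = 1470
  E: 896 − 3(110) = 566
  A: 0 + 1(110) = 110
  D: 0 + 3(110) = 330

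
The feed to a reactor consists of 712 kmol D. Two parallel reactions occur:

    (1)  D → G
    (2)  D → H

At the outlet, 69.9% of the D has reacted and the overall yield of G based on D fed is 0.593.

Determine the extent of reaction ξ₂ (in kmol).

Yield of G: 1ξ₁ / 712 = 0.593 → ξ₁ = 422.2 kmol.
Conversion of D: 1ξ₁ + 1ξ₂ = 0.699 × 712 = 497.7 → ξ₂ = 75.47 kmol.
Outlet amounts (n = n₀ + Σ ν·ξ):
  D: 712 − 1(422.2) − 1(75.47) = 214.3
  G: 0 + 1(422.2) = 422.2
  H: 0 + 1(75.47) = 75.47

ξ₂ = 75.5 kmol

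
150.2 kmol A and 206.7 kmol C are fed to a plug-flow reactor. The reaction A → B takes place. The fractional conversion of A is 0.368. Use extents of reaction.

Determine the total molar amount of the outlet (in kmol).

A reacted = 0.368 × 150.2 = 55.27 kmol; ν_A = −1, so ξ = 55.27/1 = 55.27 kmol.
Outlet amounts (n = n₀ + ν ξ):
  A: 150.2 − 1(55.27) = 94.93
  B: 0 + 1(55.27) = 55.27
  C: 206.7 (inert)
Total out = 94.93 + 55.27 + 206.7 = 356.9 kmol.

357 kmol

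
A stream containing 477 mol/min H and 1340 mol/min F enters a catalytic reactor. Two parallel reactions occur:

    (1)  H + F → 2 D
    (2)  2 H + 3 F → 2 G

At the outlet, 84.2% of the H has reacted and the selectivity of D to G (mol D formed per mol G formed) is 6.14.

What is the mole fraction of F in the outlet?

Conversion of H: H consumed = 0.842 × 477 = 401.6 mol/min = 1ξ₁ + 2ξ₂.
Selectivity: 2ξ₁ / (2ξ₂) = 6.14 → ξ₁ = 6.14 ξ₂.
Substitute: (1·6.14 + 2) ξ₂ = 401.6 → ξ₂ = 49.34 mol/min, ξ₁ = 303 mol/min.
Outlet amounts (n = n₀ + Σ ν·ξ):
  H: 477 − 1(303) − 2(49.34) = 75.37
  F: 1340 − 1(303) − 3(49.34) = 889
  D: 0 + 2(303) = 605.9
  G: 0 + 2(49.34) = 98.68
Total out = 1669 mol/min; y_F = 889 / 1669 = 0.5327.

0.533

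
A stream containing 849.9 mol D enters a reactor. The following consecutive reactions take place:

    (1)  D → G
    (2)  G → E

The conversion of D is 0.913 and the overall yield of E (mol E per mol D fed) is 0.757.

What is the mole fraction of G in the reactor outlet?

0.156

Conversion of D: D consumed = 1ξ₁ = 0.913 × 849.9 → ξ₁ = 776 mol.
Yield of E: 1ξ₂ / 849.9 = 0.757 → ξ₂ = 643.4 mol.
Outlet amounts (n = n₀ + Σ ν·ξ):
  D: 849.9 − 1(776) = 73.94
  G: 0 + 1(776) − 1(643.4) = 132.6
  E: 0 + 1(643.4) = 643.4
Total out = 849.9 mol; y_G = 132.6 / 849.9 = 0.156.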